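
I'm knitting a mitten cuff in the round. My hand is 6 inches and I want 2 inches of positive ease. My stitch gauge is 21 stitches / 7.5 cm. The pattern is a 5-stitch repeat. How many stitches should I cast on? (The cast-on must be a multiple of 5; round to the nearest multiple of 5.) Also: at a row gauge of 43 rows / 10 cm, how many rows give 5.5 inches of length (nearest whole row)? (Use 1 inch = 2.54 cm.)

Cast on 55 stitches; work 60 rows.

Finished = 6 + 2 = 8 inches.
8 inches × 2.54 = 20.32 cm.
21/7.5 = 2.8 sts per cm; 20.32 × 2.8 = 56.90 sts.
Nearest multiple of 5 → 55.
5.5 inches = 13.97 cm; × 4.3 = 60.07 → 60 rows.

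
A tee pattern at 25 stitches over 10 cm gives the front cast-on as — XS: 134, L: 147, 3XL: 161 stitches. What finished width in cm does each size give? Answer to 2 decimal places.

25/10 = 2.5 sts per cm.
XS: 134 / 2.5 = 53.600 → 53.60 cm.
L: 147 / 2.5 = 58.800 → 58.80 cm.
3XL: 161 / 2.5 = 64.400 → 64.40 cm.

XS 53.60 cm; L 58.80 cm; 3XL 64.40 cm.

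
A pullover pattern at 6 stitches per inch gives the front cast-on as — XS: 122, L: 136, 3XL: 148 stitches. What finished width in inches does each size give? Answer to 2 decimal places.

6/1 = 6 sts per in.
XS: 122 / 6 = 20.333 → 20.33 in.
L: 136 / 6 = 22.667 → 22.67 in.
3XL: 148 / 6 = 24.667 → 24.67 in.

XS 20.33 inches; L 22.67 inches; 3XL 24.67 inches.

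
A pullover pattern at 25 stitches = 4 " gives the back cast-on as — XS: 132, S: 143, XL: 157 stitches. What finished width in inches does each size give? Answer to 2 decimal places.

XS 21.12 inches; S 22.88 inches; XL 25.12 inches.

25/4 = 6.25 sts per in.
XS: 132 / 6.25 = 21.120 → 21.12 in.
S: 143 / 6.25 = 22.880 → 22.88 in.
XL: 157 / 6.25 = 25.120 → 25.12 in.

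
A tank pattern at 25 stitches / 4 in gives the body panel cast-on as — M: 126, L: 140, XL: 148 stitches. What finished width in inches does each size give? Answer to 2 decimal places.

25/4 = 6.25 sts per in.
M: 126 / 6.25 = 20.160 → 20.16 in.
L: 140 / 6.25 = 22.400 → 22.40 in.
XL: 148 / 6.25 = 23.680 → 23.68 in.

M 20.16 inches; L 22.40 inches; XL 23.68 inches.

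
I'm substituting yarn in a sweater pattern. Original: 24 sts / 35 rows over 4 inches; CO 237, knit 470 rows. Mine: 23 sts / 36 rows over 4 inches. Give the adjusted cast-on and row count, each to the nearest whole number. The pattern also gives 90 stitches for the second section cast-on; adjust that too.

Stitches: 237 × 23/24 = 227.12 → 227.
Rows: 470 × 36/35 = 483.43 → 483.
second section cast-on: 90 × 23/24 = 86.25 → 86.

Cast on 227 stitches; work 483 rows; second section cast-on 86 stitches.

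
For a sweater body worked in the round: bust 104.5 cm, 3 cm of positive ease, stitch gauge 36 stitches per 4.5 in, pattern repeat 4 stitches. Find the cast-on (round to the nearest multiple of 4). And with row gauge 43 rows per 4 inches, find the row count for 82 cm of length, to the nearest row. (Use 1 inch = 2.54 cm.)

Cast on 340 stitches; work 347 rows.

Finished = 104.5 + 3 = 107.5 cm.
107.5 cm × 1/2.54 = 42.32 inches.
36/4.5 = 8 sts per in; 42.32 × 8 = 338.58 sts.
Nearest multiple of 4 → 340.
82 cm = 32.28 inches; × 10.75 = 347.05 → 347 rows.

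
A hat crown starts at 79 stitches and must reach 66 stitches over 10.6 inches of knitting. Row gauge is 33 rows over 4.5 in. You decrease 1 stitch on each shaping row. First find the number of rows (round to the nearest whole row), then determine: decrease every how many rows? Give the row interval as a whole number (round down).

Decrease every 6th row.

Rows = 10.6 × 7.333 = 77.7 → 78 rows.
Stitches to remove: 13 → 13 shaping rows (at 1 st each).
78 / 13 = 6.00 → every 6 rows.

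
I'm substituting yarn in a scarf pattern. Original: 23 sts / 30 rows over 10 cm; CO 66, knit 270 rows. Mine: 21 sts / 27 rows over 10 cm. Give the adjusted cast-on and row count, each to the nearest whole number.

Stitches: 66 × 21/23 = 60.26 → 60.
Rows: 270 × 27/30 = 243.00 → 243.

Cast on 60 stitches; work 243 rows.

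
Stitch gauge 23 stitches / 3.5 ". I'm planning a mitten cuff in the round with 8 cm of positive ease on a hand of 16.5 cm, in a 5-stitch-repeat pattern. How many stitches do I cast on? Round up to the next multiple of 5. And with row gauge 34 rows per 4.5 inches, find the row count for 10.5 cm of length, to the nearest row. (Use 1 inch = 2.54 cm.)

Cast on 65 stitches; work 31 rows.

Finished = 16.5 + 8 = 24.5 cm.
24.5 cm × 1/2.54 = 9.65 inches.
23/3.5 = 6.571 sts per in; 9.65 × 6.571 = 63.39 sts.
Next multiple of 5 → 65.
10.5 cm = 4.13 inches; × 7.556 = 31.23 → 31 rows.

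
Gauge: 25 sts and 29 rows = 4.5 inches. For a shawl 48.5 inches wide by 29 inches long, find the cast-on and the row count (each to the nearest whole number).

Cast on 269 stitches and work 187 rows.

Stitch gauge = 25/4.5 = 5.556 sts/in; 48.5 × 5.556 = 269.44 → 269 sts.
Row gauge = 29/4.5 = 6.444 rows/in; 29 × 6.444 = 186.89 → 187 rows.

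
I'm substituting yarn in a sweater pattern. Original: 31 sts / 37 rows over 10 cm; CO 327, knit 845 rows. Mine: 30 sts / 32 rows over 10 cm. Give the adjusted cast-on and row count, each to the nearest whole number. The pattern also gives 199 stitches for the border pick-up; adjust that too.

Stitches: 327 × 30/31 = 316.45 → 316.
Rows: 845 × 32/37 = 730.81 → 731.
border pick-up: 199 × 30/31 = 192.58 → 193.

Cast on 316 stitches; work 731 rows; border pick-up 193 stitches.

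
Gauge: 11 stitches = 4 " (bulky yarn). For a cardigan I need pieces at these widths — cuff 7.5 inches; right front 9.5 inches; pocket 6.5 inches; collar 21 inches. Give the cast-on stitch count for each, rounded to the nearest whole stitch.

cuff 21; right front 26; pocket 18; collar 58.

Rate = 11/4 = 2.75 sts per in.
cuff: 7.5 × 2.75 = 20.62 → 21.
right front: 9.5 × 2.75 = 26.12 → 26.
pocket: 6.5 × 2.75 = 17.88 → 18.
collar: 21 × 2.75 = 57.75 → 58.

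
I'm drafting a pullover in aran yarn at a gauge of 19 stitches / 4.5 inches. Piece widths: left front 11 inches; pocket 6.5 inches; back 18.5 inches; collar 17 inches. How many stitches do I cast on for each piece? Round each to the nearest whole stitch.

Rate = 19/4.5 = 4.222 sts per in.
left front: 11 × 4.222 = 46.44 → 46.
pocket: 6.5 × 4.222 = 27.44 → 27.
back: 18.5 × 4.222 = 78.11 → 78.
collar: 17 × 4.222 = 71.78 → 72.

left front 46; pocket 27; back 78; collar 72.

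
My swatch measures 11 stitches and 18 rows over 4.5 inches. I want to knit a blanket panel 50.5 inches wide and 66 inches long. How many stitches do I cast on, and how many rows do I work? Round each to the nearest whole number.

Cast on 123 stitches and work 264 rows.

Stitch gauge = 11/4.5 = 2.444 sts/in; 50.5 × 2.444 = 123.44 → 123 sts.
Row gauge = 18/4.5 = 4 rows/in; 66 × 4 = 264.00 → 264 rows.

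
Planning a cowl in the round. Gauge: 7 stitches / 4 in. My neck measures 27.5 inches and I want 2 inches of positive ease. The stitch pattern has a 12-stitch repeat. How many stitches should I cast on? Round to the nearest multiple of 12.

Finished = 27.5 + 2 = 29.5 inches.
7 / 4 = 1.75 sts/in.
29.5 × 1.75 = 51.62 sts.
Nearest multiple of 12: 48.

Cast on 48 stitches.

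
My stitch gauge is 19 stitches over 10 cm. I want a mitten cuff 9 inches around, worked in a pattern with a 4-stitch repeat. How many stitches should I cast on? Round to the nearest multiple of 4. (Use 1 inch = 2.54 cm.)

44 stitches.

9 in = 9 × 2.54 = 22.86 cm.
19 / 10 = 1.9 sts/cm.
22.86 × 1.9 = 43.43 sts.
→ 44.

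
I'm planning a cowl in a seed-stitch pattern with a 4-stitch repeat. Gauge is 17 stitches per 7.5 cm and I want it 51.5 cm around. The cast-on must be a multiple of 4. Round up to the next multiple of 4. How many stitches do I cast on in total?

CO 120 sts.

17 / 7.5 = 2.267 sts per cm.
51.5 × 2.267 = 116.73 sts.
Next multiple of 4: 120.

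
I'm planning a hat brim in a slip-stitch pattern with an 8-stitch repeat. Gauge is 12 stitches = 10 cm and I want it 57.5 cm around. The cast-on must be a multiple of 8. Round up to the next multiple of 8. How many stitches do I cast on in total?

72 stitches.

12 / 10 = 1.2 sts per cm.
57.5 × 1.2 = 69.00 sts.
Next multiple of 8: 72.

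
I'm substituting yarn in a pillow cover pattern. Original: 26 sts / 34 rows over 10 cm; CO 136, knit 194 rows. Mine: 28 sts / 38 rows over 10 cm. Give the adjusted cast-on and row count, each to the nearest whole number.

Stitches: 136 × 28/26 = 146.46 → 146.
Rows: 194 × 38/34 = 216.82 → 217.

Cast on 146 stitches; work 217 rows.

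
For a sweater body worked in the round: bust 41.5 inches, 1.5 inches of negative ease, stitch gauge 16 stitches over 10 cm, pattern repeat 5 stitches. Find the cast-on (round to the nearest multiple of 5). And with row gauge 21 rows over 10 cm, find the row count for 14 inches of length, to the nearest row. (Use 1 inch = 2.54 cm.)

Finished = 41.5 − 1.5 = 40 inches.
40 inches × 2.54 = 101.60 cm.
16/10 = 1.6 sts per cm; 101.60 × 1.6 = 162.56 sts.
Nearest multiple of 5 → 165.
14 inches = 35.56 cm; × 2.1 = 74.68 → 75 rows.

Cast on 165 stitches; work 75 rows.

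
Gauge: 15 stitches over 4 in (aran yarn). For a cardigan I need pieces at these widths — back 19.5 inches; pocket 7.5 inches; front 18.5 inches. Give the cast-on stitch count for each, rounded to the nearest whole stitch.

back 73; pocket 28; front 69.

Rate = 15/4 = 3.75 sts per in.
back: 19.5 × 3.75 = 73.12 → 73.
pocket: 7.5 × 3.75 = 28.12 → 28.
front: 18.5 × 3.75 = 69.38 → 69.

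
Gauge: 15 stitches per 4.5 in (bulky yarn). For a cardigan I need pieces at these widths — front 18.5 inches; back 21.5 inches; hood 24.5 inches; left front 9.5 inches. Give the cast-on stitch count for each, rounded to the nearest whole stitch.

Rate = 15/4.5 = 3.333 sts per in.
front: 18.5 × 3.333 = 61.67 → 62.
back: 21.5 × 3.333 = 71.67 → 72.
hood: 24.5 × 3.333 = 81.67 → 82.
left front: 9.5 × 3.333 = 31.67 → 32.

front 62; back 72; hood 82; left front 32.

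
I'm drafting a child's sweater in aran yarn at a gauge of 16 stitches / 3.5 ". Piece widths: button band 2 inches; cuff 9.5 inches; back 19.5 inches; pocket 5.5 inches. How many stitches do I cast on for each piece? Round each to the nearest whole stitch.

Rate = 16/3.5 = 4.571 sts per in.
button band: 2 × 4.571 = 9.14 → 9.
cuff: 9.5 × 4.571 = 43.43 → 43.
back: 19.5 × 4.571 = 89.14 → 89.
pocket: 5.5 × 4.571 = 25.14 → 25.

button band 9; cuff 43; back 89; pocket 25.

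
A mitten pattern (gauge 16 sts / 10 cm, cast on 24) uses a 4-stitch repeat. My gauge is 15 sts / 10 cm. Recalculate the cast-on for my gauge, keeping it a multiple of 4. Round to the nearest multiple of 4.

Cast on 24 stitches.

24 × 15 / 16 = 22.50.
Nearest multiple of 4: 24.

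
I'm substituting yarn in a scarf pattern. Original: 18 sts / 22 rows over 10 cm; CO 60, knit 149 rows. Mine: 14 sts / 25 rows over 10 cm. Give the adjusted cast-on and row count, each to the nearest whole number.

Cast on 47 stitches; work 169 rows.

Stitches: 60 × 14/18 = 46.67 → 47.
Rows: 149 × 25/22 = 169.32 → 169.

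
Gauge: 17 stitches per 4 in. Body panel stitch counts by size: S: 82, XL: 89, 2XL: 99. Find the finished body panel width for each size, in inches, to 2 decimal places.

17/4 = 4.25 sts per in.
S: 82 / 4.25 = 19.294 → 19.29 in.
XL: 89 / 4.25 = 20.941 → 20.94 in.
2XL: 99 / 4.25 = 23.294 → 23.29 in.

S 19.29 inches; XL 20.94 inches; 2XL 23.29 inches.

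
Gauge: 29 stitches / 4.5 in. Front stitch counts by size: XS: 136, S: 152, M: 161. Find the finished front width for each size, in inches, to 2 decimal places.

29/4.5 = 6.444 sts per in.
XS: 136 / 6.444 = 21.103 → 21.10 in.
S: 152 / 6.444 = 23.586 → 23.59 in.
M: 161 / 6.444 = 24.983 → 24.98 in.

XS 21.10 inches; S 23.59 inches; M 24.98 inches.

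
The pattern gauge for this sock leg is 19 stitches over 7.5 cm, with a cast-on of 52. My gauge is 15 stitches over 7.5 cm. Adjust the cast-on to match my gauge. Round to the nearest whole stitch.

Cast on 41 stitches.

Scale factor = 15 / 19 = 0.789.
52 × 15 / 19 = 41.05 sts.
→ 41 sts.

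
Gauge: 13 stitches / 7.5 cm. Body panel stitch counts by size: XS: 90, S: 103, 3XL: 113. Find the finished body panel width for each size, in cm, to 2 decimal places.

13/7.5 = 1.733 sts per cm.
XS: 90 / 1.733 = 51.923 → 51.92 cm.
S: 103 / 1.733 = 59.423 → 59.42 cm.
3XL: 113 / 1.733 = 65.192 → 65.19 cm.

XS 51.92 cm; S 59.42 cm; 3XL 65.19 cm.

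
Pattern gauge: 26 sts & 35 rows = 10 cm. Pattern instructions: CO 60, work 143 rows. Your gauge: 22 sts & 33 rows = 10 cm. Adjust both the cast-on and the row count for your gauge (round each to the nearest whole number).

Cast on 51 stitches; work 135 rows.

Stitches: 60 × 22/26 = 50.77 → 51.
Rows: 143 × 33/35 = 134.83 → 135.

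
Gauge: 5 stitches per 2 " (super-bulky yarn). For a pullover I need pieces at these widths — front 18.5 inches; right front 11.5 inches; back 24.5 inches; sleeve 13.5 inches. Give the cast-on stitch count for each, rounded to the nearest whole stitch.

front 46; right front 29; back 61; sleeve 34.

Rate = 5/2 = 2.5 sts per in.
front: 18.5 × 2.5 = 46.25 → 46.
right front: 11.5 × 2.5 = 28.75 → 29.
back: 24.5 × 2.5 = 61.25 → 61.
sleeve: 13.5 × 2.5 = 33.75 → 34.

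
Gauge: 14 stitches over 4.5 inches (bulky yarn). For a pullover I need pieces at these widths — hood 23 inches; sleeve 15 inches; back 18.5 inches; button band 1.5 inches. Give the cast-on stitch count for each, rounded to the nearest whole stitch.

Rate = 14/4.5 = 3.111 sts per in.
hood: 23 × 3.111 = 71.56 → 72.
sleeve: 15 × 3.111 = 46.67 → 47.
back: 18.5 × 3.111 = 57.56 → 58.
button band: 1.5 × 3.111 = 4.67 → 5.

hood 72; sleeve 47; back 58; button band 5.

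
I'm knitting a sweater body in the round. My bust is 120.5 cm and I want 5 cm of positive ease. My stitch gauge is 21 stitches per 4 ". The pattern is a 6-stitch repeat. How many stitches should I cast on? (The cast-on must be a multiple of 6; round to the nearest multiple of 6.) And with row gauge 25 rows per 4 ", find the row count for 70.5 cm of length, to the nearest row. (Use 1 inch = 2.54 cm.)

Finished = 120.5 + 5 = 125.5 cm.
125.5 cm × 1/2.54 = 49.41 inches.
21/4 = 5.25 sts per in; 49.41 × 5.25 = 259.40 sts.
Nearest multiple of 6 → 258.
70.5 cm = 27.76 inches; × 6.25 = 173.47 → 173 rows.

Cast on 258 stitches; work 173 rows.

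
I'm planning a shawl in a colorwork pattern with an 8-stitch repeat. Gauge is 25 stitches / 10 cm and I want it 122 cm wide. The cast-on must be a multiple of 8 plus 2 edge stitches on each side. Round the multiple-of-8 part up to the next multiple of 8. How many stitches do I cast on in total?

Cast on 308 stitches.

25 / 10 = 2.5 sts per cm.
122 × 2.5 = 305.00 sts.
Less 4 edge sts → 301.00 for the repeat.
Next multiple of 8: 304.
Add back 4 edge sts → 308.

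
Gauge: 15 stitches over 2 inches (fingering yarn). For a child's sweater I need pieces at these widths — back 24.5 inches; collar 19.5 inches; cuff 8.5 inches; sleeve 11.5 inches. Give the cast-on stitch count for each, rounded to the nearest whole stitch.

back 184; collar 146; cuff 64; sleeve 86.

Rate = 15/2 = 7.5 sts per in.
back: 24.5 × 7.5 = 183.75 → 184.
collar: 19.5 × 7.5 = 146.25 → 146.
cuff: 8.5 × 7.5 = 63.75 → 64.
sleeve: 11.5 × 7.5 = 86.25 → 86.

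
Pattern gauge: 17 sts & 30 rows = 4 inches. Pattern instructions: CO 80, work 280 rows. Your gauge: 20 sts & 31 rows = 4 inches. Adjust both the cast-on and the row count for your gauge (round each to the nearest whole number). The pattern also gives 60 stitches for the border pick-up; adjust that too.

Cast on 94 stitches; work 289 rows; border pick-up 71 stitches.

Stitches: 80 × 20/17 = 94.12 → 94.
Rows: 280 × 31/30 = 289.33 → 289.
border pick-up: 60 × 20/17 = 70.59 → 71.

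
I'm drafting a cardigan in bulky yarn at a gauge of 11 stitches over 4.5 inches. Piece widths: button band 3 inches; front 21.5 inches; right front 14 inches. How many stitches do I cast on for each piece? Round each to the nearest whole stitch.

button band 7; front 53; right front 34.

Rate = 11/4.5 = 2.444 sts per in.
button band: 3 × 2.444 = 7.33 → 7.
front: 21.5 × 2.444 = 52.56 → 53.
right front: 14 × 2.444 = 34.22 → 34.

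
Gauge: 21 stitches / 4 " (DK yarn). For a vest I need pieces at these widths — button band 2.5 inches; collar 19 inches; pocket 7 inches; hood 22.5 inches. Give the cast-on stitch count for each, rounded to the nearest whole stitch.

button band 13; collar 100; pocket 37; hood 118.

Rate = 21/4 = 5.25 sts per in.
button band: 2.5 × 5.25 = 13.12 → 13.
collar: 19 × 5.25 = 99.75 → 100.
pocket: 7 × 5.25 = 36.75 → 37.
hood: 22.5 × 5.25 = 118.12 → 118.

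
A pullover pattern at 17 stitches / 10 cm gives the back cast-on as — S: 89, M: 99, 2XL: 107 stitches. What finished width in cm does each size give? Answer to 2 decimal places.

17/10 = 1.7 sts per cm.
S: 89 / 1.7 = 52.353 → 52.35 cm.
M: 99 / 1.7 = 58.235 → 58.24 cm.
2XL: 107 / 1.7 = 62.941 → 62.94 cm.

S 52.35 cm; M 58.24 cm; 2XL 62.94 cm.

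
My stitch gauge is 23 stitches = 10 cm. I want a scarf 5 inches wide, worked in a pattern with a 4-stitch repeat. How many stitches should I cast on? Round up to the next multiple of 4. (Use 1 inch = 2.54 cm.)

CO 32 sts.

5 in = 5 × 2.54 = 12.70 cm.
23 / 10 = 2.3 sts/cm.
12.70 × 2.3 = 29.21 sts.
→ 32.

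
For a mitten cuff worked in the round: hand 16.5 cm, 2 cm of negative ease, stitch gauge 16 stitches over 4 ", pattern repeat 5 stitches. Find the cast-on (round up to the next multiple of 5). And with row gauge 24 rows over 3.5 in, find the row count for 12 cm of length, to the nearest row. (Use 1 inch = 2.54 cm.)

Cast on 25 stitches; work 32 rows.

Finished = 16.5 − 2 = 14.5 cm.
14.5 cm × 1/2.54 = 5.71 inches.
16/4 = 4 sts per in; 5.71 × 4 = 22.83 sts.
Next multiple of 5 → 25.
12 cm = 4.72 inches; × 6.857 = 32.40 → 32 rows.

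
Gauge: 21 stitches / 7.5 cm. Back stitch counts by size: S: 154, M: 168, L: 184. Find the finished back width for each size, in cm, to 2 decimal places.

S 55.00 cm; M 60.00 cm; L 65.71 cm.

21/7.5 = 2.8 sts per cm.
S: 154 / 2.8 = 55.000 → 55.00 cm.
M: 168 / 2.8 = 60.000 → 60.00 cm.
L: 184 / 2.8 = 65.714 → 65.71 cm.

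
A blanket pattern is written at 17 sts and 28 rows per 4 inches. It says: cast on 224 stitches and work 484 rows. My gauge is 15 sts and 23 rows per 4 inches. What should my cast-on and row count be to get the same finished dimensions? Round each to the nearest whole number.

Cast on 198 stitches; work 398 rows.

Stitches: 224 × 15/17 = 197.65 → 198.
Rows: 484 × 23/28 = 397.57 → 398.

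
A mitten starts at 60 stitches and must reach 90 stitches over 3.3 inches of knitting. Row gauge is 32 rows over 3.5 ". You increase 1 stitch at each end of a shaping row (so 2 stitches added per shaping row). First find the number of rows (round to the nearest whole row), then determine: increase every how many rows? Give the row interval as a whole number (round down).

Increase every 2nd row.

Rows = 3.3 × 9.143 = 30.2 → 30 rows.
Stitches to add: 30 → 15 shaping rows (at 2 st each).
30 / 15 = 2.00 → every 2 rows.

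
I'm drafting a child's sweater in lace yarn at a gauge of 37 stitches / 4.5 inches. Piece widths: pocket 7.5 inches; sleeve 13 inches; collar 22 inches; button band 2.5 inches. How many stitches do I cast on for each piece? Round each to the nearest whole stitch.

pocket 62; sleeve 107; collar 181; button band 21.

Rate = 37/4.5 = 8.222 sts per in.
pocket: 7.5 × 8.222 = 61.67 → 62.
sleeve: 13 × 8.222 = 106.89 → 107.
collar: 22 × 8.222 = 180.89 → 181.
button band: 2.5 × 8.222 = 20.56 → 21.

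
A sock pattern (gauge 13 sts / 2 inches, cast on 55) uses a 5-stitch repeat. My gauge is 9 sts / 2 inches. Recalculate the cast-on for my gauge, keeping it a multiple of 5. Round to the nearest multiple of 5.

55 × 9 / 13 = 38.08.
Nearest multiple of 5: 40.

40 stitches.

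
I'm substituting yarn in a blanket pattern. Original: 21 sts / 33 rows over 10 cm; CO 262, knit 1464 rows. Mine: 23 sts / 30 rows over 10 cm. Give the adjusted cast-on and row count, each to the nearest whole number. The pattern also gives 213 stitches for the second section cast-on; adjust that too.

Cast on 287 stitches; work 1331 rows; second section cast-on 233 stitches.

Stitches: 262 × 23/21 = 286.95 → 287.
Rows: 1464 × 30/33 = 1330.91 → 1331.
second section cast-on: 213 × 23/21 = 233.29 → 233.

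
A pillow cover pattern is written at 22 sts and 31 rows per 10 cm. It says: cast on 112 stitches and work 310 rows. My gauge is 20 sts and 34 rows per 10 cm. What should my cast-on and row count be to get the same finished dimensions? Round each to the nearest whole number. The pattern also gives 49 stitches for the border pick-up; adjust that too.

Stitches: 112 × 20/22 = 101.82 → 102.
Rows: 310 × 34/31 = 340.00 → 340.
border pick-up: 49 × 20/22 = 44.55 → 45.

Cast on 102 stitches; work 340 rows; border pick-up 45 stitches.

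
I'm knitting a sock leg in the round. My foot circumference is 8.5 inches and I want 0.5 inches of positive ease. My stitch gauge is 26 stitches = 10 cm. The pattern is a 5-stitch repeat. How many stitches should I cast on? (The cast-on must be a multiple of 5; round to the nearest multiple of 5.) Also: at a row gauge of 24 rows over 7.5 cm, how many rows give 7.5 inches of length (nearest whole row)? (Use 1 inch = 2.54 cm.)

Finished = 8.5 + 0.5 = 9 inches.
9 inches × 2.54 = 22.86 cm.
26/10 = 2.6 sts per cm; 22.86 × 2.6 = 59.44 sts.
Nearest multiple of 5 → 60.
7.5 inches = 19.05 cm; × 3.2 = 60.96 → 61 rows.

Cast on 60 stitches; work 61 rows.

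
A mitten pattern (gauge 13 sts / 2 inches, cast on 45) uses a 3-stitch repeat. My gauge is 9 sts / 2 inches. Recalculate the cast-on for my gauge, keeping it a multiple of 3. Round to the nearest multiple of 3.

30 stitches.

45 × 9 / 13 = 31.15.
Nearest multiple of 3: 30.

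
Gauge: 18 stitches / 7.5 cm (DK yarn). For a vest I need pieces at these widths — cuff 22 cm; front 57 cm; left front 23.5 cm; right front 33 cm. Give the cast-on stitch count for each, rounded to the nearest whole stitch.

cuff 53; front 137; left front 56; right front 79.

Rate = 18/7.5 = 2.4 sts per cm.
cuff: 22 × 2.4 = 52.80 → 53.
front: 57 × 2.4 = 136.80 → 137.
left front: 23.5 × 2.4 = 56.40 → 56.
right front: 33 × 2.4 = 79.20 → 79.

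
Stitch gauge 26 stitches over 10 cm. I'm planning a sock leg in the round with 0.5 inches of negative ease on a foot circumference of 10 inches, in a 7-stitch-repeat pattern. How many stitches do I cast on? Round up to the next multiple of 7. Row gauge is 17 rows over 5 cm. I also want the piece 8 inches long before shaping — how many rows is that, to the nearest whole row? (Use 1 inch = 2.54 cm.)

Finished = 10 − 0.5 = 9.5 inches.
9.5 inches × 2.54 = 24.13 cm.
26/10 = 2.6 sts per cm; 24.13 × 2.6 = 62.74 sts.
Next multiple of 7 → 63.
8 inches = 20.32 cm; × 3.4 = 69.09 → 69 rows.

Cast on 63 stitches; work 69 rows.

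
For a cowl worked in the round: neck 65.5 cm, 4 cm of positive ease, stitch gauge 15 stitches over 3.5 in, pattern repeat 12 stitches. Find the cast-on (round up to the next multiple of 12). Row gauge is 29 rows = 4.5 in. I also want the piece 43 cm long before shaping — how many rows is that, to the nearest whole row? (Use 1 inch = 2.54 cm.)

Cast on 120 stitches; work 109 rows.

Finished = 65.5 + 4 = 69.5 cm.
69.5 cm × 1/2.54 = 27.36 inches.
15/3.5 = 4.286 sts per in; 27.36 × 4.286 = 117.27 sts.
Next multiple of 12 → 120.
43 cm = 16.93 inches; × 6.444 = 109.10 → 109 rows.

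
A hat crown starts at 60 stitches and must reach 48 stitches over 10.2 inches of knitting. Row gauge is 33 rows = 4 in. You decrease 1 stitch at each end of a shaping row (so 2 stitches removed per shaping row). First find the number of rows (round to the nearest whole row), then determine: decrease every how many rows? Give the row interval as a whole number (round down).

Decrease every 14th row.

Rows = 10.2 × 8.25 = 84.1 → 84 rows.
Stitches to remove: 12 → 6 shaping rows (at 2 st each).
84 / 6 = 14.00 → every 14 rows.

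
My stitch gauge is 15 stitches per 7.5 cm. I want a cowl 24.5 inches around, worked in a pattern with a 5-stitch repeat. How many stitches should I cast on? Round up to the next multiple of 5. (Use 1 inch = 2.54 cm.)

Cast on 125 stitches.

24.5 in = 24.5 × 2.54 = 62.23 cm.
15 / 7.5 = 2 sts/cm.
62.23 × 2 = 124.46 sts.
→ 125.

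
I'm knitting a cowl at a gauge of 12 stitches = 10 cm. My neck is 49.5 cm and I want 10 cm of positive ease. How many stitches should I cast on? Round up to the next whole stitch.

Finished = 49.5 + 10 = 59.5 cm.
12 / 10 = 1.2 sts per cm.
59.50 × 1.2 = 71.40 sts.
→ 72 sts.

72 stitches.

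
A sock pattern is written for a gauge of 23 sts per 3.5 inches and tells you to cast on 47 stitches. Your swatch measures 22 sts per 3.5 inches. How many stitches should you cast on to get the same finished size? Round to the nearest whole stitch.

45 stitches.

Scale factor = 22 / 23 = 0.957.
47 × 22 / 23 = 44.96 sts.
→ 45 sts.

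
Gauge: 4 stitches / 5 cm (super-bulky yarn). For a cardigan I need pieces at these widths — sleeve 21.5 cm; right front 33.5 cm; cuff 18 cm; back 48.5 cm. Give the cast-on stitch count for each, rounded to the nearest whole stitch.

sleeve 17; right front 27; cuff 14; back 39.

Rate = 4/5 = 0.8 sts per cm.
sleeve: 21.5 × 0.8 = 17.20 → 17.
right front: 33.5 × 0.8 = 26.80 → 27.
cuff: 18 × 0.8 = 14.40 → 14.
back: 48.5 × 0.8 = 38.80 → 39.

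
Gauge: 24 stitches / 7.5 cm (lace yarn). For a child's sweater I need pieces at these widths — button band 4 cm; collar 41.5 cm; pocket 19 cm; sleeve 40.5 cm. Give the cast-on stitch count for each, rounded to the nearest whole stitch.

Rate = 24/7.5 = 3.2 sts per cm.
button band: 4 × 3.2 = 12.80 → 13.
collar: 41.5 × 3.2 = 132.80 → 133.
pocket: 19 × 3.2 = 60.80 → 61.
sleeve: 40.5 × 3.2 = 129.60 → 130.

button band 13; collar 133; pocket 61; sleeve 130.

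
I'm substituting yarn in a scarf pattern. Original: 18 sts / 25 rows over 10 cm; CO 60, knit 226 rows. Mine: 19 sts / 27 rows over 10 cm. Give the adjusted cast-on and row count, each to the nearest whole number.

Stitches: 60 × 19/18 = 63.33 → 63.
Rows: 226 × 27/25 = 244.08 → 244.

Cast on 63 stitches; work 244 rows.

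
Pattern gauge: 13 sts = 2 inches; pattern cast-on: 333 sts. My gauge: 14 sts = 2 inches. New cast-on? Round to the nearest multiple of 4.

Scale factor = 14 / 13 = 1.077.
333 × 14 / 13 = 358.62 sts.
→ 360 sts.

CO 360 sts.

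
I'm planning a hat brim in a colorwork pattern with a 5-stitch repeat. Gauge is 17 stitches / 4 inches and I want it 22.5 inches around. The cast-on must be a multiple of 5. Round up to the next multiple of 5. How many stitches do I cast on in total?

17 / 4 = 4.25 sts per inch.
22.5 × 4.25 = 95.62 sts.
Next multiple of 5: 100.

100 stitches.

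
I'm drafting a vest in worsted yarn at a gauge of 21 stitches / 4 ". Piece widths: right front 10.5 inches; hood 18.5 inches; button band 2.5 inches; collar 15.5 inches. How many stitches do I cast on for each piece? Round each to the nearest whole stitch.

Rate = 21/4 = 5.25 sts per in.
right front: 10.5 × 5.25 = 55.12 → 55.
hood: 18.5 × 5.25 = 97.12 → 97.
button band: 2.5 × 5.25 = 13.12 → 13.
collar: 15.5 × 5.25 = 81.38 → 81.

right front 55; hood 97; button band 13; collar 81.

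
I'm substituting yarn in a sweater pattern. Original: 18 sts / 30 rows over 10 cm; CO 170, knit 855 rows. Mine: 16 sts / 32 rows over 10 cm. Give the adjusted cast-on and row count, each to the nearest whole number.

Stitches: 170 × 16/18 = 151.11 → 151.
Rows: 855 × 32/30 = 912.00 → 912.

Cast on 151 stitches; work 912 rows.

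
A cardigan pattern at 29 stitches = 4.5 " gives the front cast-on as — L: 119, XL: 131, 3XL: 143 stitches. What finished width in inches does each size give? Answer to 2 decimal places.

L 18.47 inches; XL 20.33 inches; 3XL 22.19 inches.

29/4.5 = 6.444 sts per in.
L: 119 / 6.444 = 18.466 → 18.47 in.
XL: 131 / 6.444 = 20.328 → 20.33 in.
3XL: 143 / 6.444 = 22.190 → 22.19 in.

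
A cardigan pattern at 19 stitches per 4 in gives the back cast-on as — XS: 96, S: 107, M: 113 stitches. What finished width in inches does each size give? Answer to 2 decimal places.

19/4 = 4.75 sts per in.
XS: 96 / 4.75 = 20.211 → 20.21 in.
S: 107 / 4.75 = 22.526 → 22.53 in.
M: 113 / 4.75 = 23.789 → 23.79 in.

XS 20.21 inches; S 22.53 inches; M 23.79 inches.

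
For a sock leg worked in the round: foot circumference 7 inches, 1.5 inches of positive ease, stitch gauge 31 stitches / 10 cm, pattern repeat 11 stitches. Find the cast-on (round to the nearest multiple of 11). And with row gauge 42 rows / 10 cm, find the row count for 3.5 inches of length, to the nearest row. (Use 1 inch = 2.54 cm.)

Cast on 66 stitches; work 37 rows.

Finished = 7 + 1.5 = 8.5 inches.
8.5 inches × 2.54 = 21.59 cm.
31/10 = 3.1 sts per cm; 21.59 × 3.1 = 66.93 sts.
Nearest multiple of 11 → 66.
3.5 inches = 8.89 cm; × 4.2 = 37.34 → 37 rows.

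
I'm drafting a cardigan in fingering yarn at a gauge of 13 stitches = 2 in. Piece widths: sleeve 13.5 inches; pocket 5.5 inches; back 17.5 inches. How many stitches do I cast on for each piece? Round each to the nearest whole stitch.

Rate = 13/2 = 6.5 sts per in.
sleeve: 13.5 × 6.5 = 87.75 → 88.
pocket: 5.5 × 6.5 = 35.75 → 36.
back: 17.5 × 6.5 = 113.75 → 114.

sleeve 88; pocket 36; back 114.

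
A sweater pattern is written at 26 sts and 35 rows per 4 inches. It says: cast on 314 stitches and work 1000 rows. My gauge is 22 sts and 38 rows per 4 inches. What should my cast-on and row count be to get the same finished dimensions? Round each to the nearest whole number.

Stitches: 314 × 22/26 = 265.69 → 266.
Rows: 1000 × 38/35 = 1085.71 → 1086.

Cast on 266 stitches; work 1086 rows.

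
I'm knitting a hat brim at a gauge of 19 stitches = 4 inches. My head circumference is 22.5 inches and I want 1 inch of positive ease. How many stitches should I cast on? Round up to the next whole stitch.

Finished = 22.5 + 1 = 23.5 in.
19 / 4 = 4.75 sts per inch.
23.50 × 4.75 = 111.62 sts.
→ 112 sts.

CO 112 sts.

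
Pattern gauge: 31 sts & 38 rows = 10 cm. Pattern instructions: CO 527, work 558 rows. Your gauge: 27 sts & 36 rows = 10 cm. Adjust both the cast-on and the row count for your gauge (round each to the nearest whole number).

Cast on 459 stitches; work 529 rows.

Stitches: 527 × 27/31 = 459.00 → 459.
Rows: 558 × 36/38 = 528.63 → 529.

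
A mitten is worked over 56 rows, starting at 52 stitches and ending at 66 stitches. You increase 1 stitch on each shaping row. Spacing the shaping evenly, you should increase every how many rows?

Stitches to add: |66 − 52| = 14.
Shaping rows needed: 14 / 1 = 14.
56 rows / 14 = every 4 rows.

Increase every 4th row.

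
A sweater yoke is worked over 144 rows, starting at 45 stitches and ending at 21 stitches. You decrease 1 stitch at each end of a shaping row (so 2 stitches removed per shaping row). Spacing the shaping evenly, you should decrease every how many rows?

Decrease every 12th row.

Stitches to remove: |21 − 45| = 24.
Shaping rows needed: 24 / 2 = 12.
144 rows / 12 = every 12 rows.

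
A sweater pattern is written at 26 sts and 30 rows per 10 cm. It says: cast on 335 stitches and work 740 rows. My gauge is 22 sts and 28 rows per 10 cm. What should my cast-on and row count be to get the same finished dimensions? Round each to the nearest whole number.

Stitches: 335 × 22/26 = 283.46 → 283.
Rows: 740 × 28/30 = 690.67 → 691.

Cast on 283 stitches; work 691 rows.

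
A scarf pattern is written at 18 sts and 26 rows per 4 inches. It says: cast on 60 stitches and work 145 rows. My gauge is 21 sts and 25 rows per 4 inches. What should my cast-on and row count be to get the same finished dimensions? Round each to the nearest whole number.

Stitches: 60 × 21/18 = 70.00 → 70.
Rows: 145 × 25/26 = 139.42 → 139.

Cast on 70 stitches; work 139 rows.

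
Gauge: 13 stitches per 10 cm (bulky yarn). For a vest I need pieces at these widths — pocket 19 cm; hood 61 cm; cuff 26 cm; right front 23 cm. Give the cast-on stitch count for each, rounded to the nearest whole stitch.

Rate = 13/10 = 1.3 sts per cm.
pocket: 19 × 1.3 = 24.70 → 25.
hood: 61 × 1.3 = 79.30 → 79.
cuff: 26 × 1.3 = 33.80 → 34.
right front: 23 × 1.3 = 29.90 → 30.

pocket 25; hood 79; cuff 34; right front 30.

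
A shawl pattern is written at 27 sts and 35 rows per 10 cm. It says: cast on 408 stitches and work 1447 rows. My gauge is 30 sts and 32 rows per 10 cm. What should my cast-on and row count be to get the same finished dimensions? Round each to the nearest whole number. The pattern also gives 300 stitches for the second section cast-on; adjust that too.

Cast on 453 stitches; work 1323 rows; second section cast-on 333 stitches.

Stitches: 408 × 30/27 = 453.33 → 453.
Rows: 1447 × 32/35 = 1322.97 → 1323.
second section cast-on: 300 × 30/27 = 333.33 → 333.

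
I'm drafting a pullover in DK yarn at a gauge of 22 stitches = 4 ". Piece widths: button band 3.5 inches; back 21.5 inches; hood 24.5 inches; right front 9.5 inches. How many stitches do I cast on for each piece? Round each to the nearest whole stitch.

button band 19; back 118; hood 135; right front 52.

Rate = 22/4 = 5.5 sts per in.
button band: 3.5 × 5.5 = 19.25 → 19.
back: 21.5 × 5.5 = 118.25 → 118.
hood: 24.5 × 5.5 = 134.75 → 135.
right front: 9.5 × 5.5 = 52.25 → 52.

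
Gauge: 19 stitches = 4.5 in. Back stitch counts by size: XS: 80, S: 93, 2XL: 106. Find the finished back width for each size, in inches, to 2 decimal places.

19/4.5 = 4.222 sts per in.
XS: 80 / 4.222 = 18.947 → 18.95 in.
S: 93 / 4.222 = 22.026 → 22.03 in.
2XL: 106 / 4.222 = 25.105 → 25.11 in.

XS 18.95 inches; S 22.03 inches; 2XL 25.11 inches.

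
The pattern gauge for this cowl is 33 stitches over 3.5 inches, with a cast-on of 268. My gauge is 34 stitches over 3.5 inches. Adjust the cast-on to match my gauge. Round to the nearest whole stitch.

Scale factor = 34 / 33 = 1.030.
268 × 34 / 33 = 276.12 sts.
→ 276 sts.

Cast on 276 stitches.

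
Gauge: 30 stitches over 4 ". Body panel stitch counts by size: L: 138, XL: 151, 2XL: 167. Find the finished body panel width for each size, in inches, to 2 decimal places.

30/4 = 7.5 sts per in.
L: 138 / 7.5 = 18.400 → 18.40 in.
XL: 151 / 7.5 = 20.133 → 20.13 in.
2XL: 167 / 7.5 = 22.267 → 22.27 in.

L 18.40 inches; XL 20.13 inches; 2XL 22.27 inches.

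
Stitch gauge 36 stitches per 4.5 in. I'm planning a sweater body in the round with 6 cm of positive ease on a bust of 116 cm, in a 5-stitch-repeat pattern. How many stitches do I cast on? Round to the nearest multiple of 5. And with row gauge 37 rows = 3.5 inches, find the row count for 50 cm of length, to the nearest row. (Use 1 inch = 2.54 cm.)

Finished = 116 + 6 = 122 cm.
122 cm × 1/2.54 = 48.03 inches.
36/4.5 = 8 sts per in; 48.03 × 8 = 384.25 sts.
Nearest multiple of 5 → 385.
50 cm = 19.69 inches; × 10.571 = 208.10 → 208 rows.

Cast on 385 stitches; work 208 rows.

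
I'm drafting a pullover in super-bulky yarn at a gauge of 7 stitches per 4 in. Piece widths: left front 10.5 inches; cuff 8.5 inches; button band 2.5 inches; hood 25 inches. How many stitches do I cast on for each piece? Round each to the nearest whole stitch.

left front 18; cuff 15; button band 4; hood 44.

Rate = 7/4 = 1.75 sts per in.
left front: 10.5 × 1.75 = 18.38 → 18.
cuff: 8.5 × 1.75 = 14.88 → 15.
button band: 2.5 × 1.75 = 4.38 → 4.
hood: 25 × 1.75 = 43.75 → 44.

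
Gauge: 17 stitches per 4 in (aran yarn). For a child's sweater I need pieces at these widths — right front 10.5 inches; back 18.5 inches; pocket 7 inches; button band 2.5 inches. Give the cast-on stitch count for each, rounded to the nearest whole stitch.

Rate = 17/4 = 4.25 sts per in.
right front: 10.5 × 4.25 = 44.62 → 45.
back: 18.5 × 4.25 = 78.62 → 79.
pocket: 7 × 4.25 = 29.75 → 30.
button band: 2.5 × 4.25 = 10.62 → 11.

right front 45; back 79; pocket 30; button band 11.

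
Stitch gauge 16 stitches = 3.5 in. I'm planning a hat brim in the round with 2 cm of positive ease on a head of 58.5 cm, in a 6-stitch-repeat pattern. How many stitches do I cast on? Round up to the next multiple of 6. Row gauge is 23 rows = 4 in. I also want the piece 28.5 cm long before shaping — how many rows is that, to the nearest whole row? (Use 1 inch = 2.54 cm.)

Cast on 114 stitches; work 65 rows.

Finished = 58.5 + 2 = 60.5 cm.
60.5 cm × 1/2.54 = 23.82 inches.
16/3.5 = 4.571 sts per in; 23.82 × 4.571 = 108.89 sts.
Next multiple of 6 → 114.
28.5 cm = 11.22 inches; × 5.75 = 64.52 → 65 rows.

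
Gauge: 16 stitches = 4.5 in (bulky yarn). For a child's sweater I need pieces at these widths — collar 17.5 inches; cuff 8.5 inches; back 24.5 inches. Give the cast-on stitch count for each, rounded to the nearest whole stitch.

collar 62; cuff 30; back 87.

Rate = 16/4.5 = 3.556 sts per in.
collar: 17.5 × 3.556 = 62.22 → 62.
cuff: 8.5 × 3.556 = 30.22 → 30.
back: 24.5 × 3.556 = 87.11 → 87.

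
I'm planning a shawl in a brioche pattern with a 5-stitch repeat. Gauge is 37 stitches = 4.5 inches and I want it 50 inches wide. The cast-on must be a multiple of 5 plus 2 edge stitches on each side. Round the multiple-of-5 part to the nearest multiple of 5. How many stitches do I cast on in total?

37 / 4.5 = 8.222 sts per inch.
50 × 8.222 = 411.11 sts.
Less 4 edge sts → 407.11 for the repeat.
Nearest multiple of 5: 405.
Add back 4 edge sts → 409.

Cast on 409 stitches.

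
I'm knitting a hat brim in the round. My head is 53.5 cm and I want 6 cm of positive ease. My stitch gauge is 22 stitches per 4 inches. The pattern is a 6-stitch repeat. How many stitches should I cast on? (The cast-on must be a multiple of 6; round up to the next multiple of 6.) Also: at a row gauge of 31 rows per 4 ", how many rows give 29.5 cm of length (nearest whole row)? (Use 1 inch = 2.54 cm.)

Cast on 132 stitches; work 90 rows.

Finished = 53.5 + 6 = 59.5 cm.
59.5 cm × 1/2.54 = 23.43 inches.
22/4 = 5.5 sts per in; 23.43 × 5.5 = 128.84 sts.
Next multiple of 6 → 132.
29.5 cm = 11.61 inches; × 7.75 = 90.01 → 90 rows.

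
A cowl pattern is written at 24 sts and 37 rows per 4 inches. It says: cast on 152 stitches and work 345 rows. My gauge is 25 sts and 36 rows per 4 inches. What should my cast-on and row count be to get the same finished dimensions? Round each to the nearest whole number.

Cast on 158 stitches; work 336 rows.

Stitches: 152 × 25/24 = 158.33 → 158.
Rows: 345 × 36/37 = 335.68 → 336.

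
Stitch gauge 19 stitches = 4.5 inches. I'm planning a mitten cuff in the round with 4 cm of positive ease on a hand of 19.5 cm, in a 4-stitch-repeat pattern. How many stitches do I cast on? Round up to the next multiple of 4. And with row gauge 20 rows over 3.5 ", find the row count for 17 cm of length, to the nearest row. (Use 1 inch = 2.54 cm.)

Cast on 40 stitches; work 38 rows.

Finished = 19.5 + 4 = 23.5 cm.
23.5 cm × 1/2.54 = 9.25 inches.
19/4.5 = 4.222 sts per in; 9.25 × 4.222 = 39.06 sts.
Next multiple of 4 → 40.
17 cm = 6.69 inches; × 5.714 = 38.25 → 38 rows.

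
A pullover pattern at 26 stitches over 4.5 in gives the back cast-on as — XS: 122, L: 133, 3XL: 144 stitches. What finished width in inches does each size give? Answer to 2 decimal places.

26/4.5 = 5.778 sts per in.
XS: 122 / 5.778 = 21.115 → 21.12 in.
L: 133 / 5.778 = 23.019 → 23.02 in.
3XL: 144 / 5.778 = 24.923 → 24.92 in.

XS 21.12 inches; L 23.02 inches; 3XL 24.92 inches.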